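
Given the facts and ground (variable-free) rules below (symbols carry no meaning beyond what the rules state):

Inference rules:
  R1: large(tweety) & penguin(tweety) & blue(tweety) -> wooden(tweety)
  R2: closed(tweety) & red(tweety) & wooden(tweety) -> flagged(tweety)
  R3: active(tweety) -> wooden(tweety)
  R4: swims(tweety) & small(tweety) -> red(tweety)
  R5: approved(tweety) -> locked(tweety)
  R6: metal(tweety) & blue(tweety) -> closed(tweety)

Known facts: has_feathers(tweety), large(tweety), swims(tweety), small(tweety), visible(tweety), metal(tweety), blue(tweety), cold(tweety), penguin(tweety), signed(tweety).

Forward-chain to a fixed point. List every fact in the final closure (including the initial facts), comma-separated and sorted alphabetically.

blue(tweety), closed(tweety), cold(tweety), flagged(tweety), has_feathers(tweety), large(tweety), metal(tweety), penguin(tweety), red(tweety), signed(tweety), small(tweety), swims(tweety), visible(tweety), wooden(tweety)

[1] R1 [large(tweety) & penguin(tweety) & blue(tweety) -> wooden(tweety)]; R4 [swims(tweety) & small(tweety) -> red(tweety)]; R6 [metal(tweety) & blue(tweety) -> closed(tweety)]. ⇒ new: wooden(tweety), red(tweety), closed(tweety).
[2] R2 [closed(tweety) & red(tweety) & wooden(tweety) -> flagged(tweety)]. ⇒ new: flagged(tweety).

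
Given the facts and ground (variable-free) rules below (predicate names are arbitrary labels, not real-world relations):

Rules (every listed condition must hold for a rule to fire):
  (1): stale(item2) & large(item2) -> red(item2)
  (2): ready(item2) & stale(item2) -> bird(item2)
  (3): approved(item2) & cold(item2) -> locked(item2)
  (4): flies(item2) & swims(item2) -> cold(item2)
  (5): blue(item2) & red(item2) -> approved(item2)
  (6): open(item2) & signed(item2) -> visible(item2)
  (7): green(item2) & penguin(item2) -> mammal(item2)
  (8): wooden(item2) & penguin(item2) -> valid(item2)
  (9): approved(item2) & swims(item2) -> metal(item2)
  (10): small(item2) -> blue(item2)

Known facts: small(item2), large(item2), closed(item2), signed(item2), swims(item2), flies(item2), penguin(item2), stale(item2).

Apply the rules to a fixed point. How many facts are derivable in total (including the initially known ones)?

14

Round 1 fires (1), (4), (10), giving red(item2), cold(item2), blue(item2).
Round 2 fires (5), giving approved(item2).
Round 3 fires (3), (9), giving locked(item2), metal(item2).
Closure: {approved(item2), blue(item2), closed(item2), cold(item2), flies(item2), large(item2), locked(item2), metal(item2), penguin(item2), red(item2), signed(item2), small(item2), stale(item2), swims(item2)} — 14 facts.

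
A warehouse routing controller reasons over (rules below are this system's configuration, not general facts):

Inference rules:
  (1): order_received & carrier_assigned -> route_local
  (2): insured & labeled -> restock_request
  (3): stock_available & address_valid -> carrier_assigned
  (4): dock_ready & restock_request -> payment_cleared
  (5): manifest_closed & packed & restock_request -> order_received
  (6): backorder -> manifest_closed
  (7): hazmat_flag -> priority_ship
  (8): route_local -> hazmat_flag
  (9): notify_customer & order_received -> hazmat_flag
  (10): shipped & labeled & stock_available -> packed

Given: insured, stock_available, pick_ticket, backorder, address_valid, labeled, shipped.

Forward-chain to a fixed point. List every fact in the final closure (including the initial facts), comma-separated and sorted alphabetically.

Round 1: (2) [insured & labeled -> restock_request]; (3) [stock_available & address_valid -> carrier_assigned]; (6) [backorder -> manifest_closed]; (10) [shipped & labeled & stock_available -> packed]. New: restock_request, carrier_assigned, manifest_closed, packed.
Round 2: (5) [manifest_closed & packed & restock_request -> order_received]. New: order_received.
Round 3: (1) [order_received & carrier_assigned -> route_local]. New: route_local.
Round 4: (8) [route_local -> hazmat_flag]. New: hazmat_flag.
Round 5: (7) [hazmat_flag -> priority_ship]. New: priority_ship.

address_valid, backorder, carrier_assigned, hazmat_flag, insured, labeled, manifest_closed, order_received, packed, pick_ticket, priority_ship, restock_request, route_local, shipped, stock_available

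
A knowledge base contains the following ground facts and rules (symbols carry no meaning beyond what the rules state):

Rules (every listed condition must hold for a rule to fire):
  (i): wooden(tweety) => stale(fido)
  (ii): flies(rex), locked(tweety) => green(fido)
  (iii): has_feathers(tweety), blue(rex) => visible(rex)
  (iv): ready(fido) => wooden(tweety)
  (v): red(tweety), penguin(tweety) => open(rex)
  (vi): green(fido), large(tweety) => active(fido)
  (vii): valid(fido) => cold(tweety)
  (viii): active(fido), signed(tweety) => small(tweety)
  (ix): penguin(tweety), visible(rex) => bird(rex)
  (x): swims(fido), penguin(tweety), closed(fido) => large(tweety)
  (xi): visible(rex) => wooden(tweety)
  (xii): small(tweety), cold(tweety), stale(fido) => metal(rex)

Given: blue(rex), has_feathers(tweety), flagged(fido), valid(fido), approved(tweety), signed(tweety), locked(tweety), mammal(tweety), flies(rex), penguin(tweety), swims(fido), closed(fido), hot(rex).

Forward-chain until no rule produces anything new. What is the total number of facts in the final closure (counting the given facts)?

Round 1: (ii) [flies(rex), locked(tweety) => green(fido)]; (iii) [has_feathers(tweety), blue(rex) => visible(rex)]; (vii) [valid(fido) => cold(tweety)]; (x) [swims(fido), penguin(tweety), closed(fido) => large(tweety)]. New: green(fido), visible(rex), cold(tweety), large(tweety).
Round 2: (vi) [green(fido), large(tweety) => active(fido)]; (ix) [penguin(tweety), visible(rex) => bird(rex)]; (xi) [visible(rex) => wooden(tweety)]. New: active(fido), bird(rex), wooden(tweety).
Round 3: (i) [wooden(tweety) => stale(fido)]; (viii) [active(fido), signed(tweety) => small(tweety)]. New: stale(fido), small(tweety).
Round 4: (xii) [small(tweety), cold(tweety), stale(fido) => metal(rex)]. New: metal(rex).
Closure: {active(fido), approved(tweety), bird(rex), blue(rex), closed(fido), cold(tweety), flagged(fido), flies(rex), green(fido), has_feathers(tweety), hot(rex), large(tweety), locked(tweety), mammal(tweety), metal(rex), penguin(tweety), signed(tweety), small(tweety), stale(fido), swims(fido), valid(fido), visible(rex), wooden(tweety)} — 23 facts.

23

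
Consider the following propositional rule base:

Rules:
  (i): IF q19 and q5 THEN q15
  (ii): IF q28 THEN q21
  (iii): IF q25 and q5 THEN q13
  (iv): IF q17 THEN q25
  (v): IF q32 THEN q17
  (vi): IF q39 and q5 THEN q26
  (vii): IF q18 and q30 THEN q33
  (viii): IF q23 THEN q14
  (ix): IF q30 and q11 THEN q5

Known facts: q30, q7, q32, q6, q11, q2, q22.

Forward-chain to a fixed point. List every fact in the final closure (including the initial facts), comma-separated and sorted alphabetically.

Round 1 fires (v), (ix), giving q17, q5.
Round 2 fires (iv), giving q25.
Round 3 fires (iii), giving q13.

q11, q13, q17, q2, q22, q25, q30, q32, q5, q6, q7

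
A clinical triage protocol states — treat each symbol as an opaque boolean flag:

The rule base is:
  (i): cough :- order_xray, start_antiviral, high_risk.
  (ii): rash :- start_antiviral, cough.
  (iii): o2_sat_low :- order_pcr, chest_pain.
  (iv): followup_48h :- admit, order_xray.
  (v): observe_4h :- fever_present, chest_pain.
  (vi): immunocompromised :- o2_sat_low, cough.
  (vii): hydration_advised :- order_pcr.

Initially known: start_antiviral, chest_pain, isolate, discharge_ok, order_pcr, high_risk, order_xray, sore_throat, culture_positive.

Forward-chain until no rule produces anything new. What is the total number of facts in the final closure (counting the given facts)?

Round 1 fires (i), (iii), (vii), giving cough, o2_sat_low, hydration_advised.
Round 2 fires (ii), (vi), giving rash, immunocompromised.
Closure: {chest_pain, cough, culture_positive, discharge_ok, high_risk, hydration_advised, immunocompromised, isolate, o2_sat_low, order_pcr, order_xray, rash, sore_throat, start_antiviral} — 14 facts.

14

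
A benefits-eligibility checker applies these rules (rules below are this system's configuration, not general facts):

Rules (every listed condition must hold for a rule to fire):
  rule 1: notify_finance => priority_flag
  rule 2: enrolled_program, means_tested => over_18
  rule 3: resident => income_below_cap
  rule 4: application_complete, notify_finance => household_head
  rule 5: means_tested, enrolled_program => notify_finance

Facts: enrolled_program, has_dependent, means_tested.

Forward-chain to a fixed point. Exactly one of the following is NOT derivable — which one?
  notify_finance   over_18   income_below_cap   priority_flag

income_below_cap

Round 1 fires rule 2, rule 5, giving over_18, notify_finance.
Round 2 fires rule 1, giving priority_flag.
Derived: notify_finance (round 1), priority_flag (round 2), over_18 (round 1). income_below_cap never appears in any round.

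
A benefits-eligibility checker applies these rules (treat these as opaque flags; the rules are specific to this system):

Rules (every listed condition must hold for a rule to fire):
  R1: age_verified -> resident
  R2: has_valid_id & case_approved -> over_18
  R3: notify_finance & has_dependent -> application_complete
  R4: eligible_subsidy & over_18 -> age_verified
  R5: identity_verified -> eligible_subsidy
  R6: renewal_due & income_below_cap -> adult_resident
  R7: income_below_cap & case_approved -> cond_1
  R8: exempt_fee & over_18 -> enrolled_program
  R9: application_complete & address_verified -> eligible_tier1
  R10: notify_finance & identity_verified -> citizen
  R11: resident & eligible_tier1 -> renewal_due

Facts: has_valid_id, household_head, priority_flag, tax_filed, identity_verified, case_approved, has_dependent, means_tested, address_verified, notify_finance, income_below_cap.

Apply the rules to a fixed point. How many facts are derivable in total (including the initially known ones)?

Round 1: R2 [has_valid_id & case_approved -> over_18]; R3 [notify_finance & has_dependent -> application_complete]; R5 [identity_verified -> eligible_subsidy]; R7 [income_below_cap & case_approved -> cond_1]; R10 [notify_finance & identity_verified -> citizen]. Adds over_18, application_complete, eligible_subsidy, cond_1, citizen.
Round 2: R4 [eligible_subsidy & over_18 -> age_verified]; R9 [application_complete & address_verified -> eligible_tier1]. Adds age_verified, eligible_tier1.
Round 3: R1 [age_verified -> resident]. Adds resident.
Round 4: R11 [resident & eligible_tier1 -> renewal_due]. Adds renewal_due.
Round 5: R6 [renewal_due & income_below_cap -> adult_resident]. Adds adult_resident.
Closure: {address_verified, adult_resident, age_verified, application_complete, case_approved, citizen, cond_1, eligible_subsidy, eligible_tier1, has_dependent, has_valid_id, household_head, identity_verified, income_below_cap, means_tested, notify_finance, over_18, priority_flag, renewal_due, resident, tax_filed} — 21 facts.

21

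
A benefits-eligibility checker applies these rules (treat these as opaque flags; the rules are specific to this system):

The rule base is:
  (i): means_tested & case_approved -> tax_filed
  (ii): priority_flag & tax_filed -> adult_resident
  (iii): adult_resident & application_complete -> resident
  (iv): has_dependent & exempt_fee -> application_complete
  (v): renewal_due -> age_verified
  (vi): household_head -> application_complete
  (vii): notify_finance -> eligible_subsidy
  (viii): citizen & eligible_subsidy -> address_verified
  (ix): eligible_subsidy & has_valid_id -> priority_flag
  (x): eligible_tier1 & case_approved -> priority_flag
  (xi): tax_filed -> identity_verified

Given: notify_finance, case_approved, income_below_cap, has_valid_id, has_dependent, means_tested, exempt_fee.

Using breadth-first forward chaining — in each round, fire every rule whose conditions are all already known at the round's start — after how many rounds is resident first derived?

Round 1: (i) [means_tested & case_approved -> tax_filed]; (iv) [has_dependent & exempt_fee -> application_complete]; (vii) [notify_finance -> eligible_subsidy]. Adds tax_filed, application_complete, eligible_subsidy.
Round 2: (ix) [eligible_subsidy & has_valid_id -> priority_flag]; (xi) [tax_filed -> identity_verified]. Adds priority_flag, identity_verified.
Round 3: (ii) [priority_flag & tax_filed -> adult_resident]. Adds adult_resident.
Round 4: (iii) [adult_resident & application_complete -> resident]. Adds resident.
resident first appears in round 4.

4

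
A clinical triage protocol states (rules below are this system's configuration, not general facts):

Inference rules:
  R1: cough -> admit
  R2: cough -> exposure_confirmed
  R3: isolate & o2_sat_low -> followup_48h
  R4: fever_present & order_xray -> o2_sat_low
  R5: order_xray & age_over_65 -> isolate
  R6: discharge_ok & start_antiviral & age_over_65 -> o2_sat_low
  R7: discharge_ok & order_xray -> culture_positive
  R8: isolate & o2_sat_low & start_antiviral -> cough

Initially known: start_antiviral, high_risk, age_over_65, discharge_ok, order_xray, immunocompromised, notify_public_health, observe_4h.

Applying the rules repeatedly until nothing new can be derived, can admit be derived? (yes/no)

yes

Round 1 fires R5, R6, R7, giving isolate, o2_sat_low, culture_positive.
Round 2 fires R3, R8, giving followup_48h, cough.
Round 3 fires R1, R2, giving admit, exposure_confirmed.
admit appears in round 3, so it is derivable.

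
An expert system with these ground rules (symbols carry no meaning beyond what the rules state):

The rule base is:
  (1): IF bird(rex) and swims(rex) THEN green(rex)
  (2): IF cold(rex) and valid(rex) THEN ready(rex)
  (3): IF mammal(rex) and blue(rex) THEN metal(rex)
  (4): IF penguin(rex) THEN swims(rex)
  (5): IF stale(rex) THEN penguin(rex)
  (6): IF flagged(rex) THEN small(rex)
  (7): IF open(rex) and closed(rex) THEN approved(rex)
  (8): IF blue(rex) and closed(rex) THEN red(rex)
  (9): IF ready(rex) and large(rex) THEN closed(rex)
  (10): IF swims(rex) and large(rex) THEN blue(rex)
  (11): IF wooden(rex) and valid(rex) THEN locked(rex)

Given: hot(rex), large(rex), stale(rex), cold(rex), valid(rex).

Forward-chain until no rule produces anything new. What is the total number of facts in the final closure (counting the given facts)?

Round 1: (2) [IF cold(rex) and valid(rex) THEN ready(rex)]; (5) [IF stale(rex) THEN penguin(rex)]. Adds ready(rex), penguin(rex).
Round 2: (4) [IF penguin(rex) THEN swims(rex)]; (9) [IF ready(rex) and large(rex) THEN closed(rex)]. Adds swims(rex), closed(rex).
Round 3: (10) [IF swims(rex) and large(rex) THEN blue(rex)]. Adds blue(rex).
Round 4: (8) [IF blue(rex) and closed(rex) THEN red(rex)]. Adds red(rex).
Closure: {blue(rex), closed(rex), cold(rex), hot(rex), large(rex), penguin(rex), ready(rex), red(rex), stale(rex), swims(rex), valid(rex)} — 11 facts.

11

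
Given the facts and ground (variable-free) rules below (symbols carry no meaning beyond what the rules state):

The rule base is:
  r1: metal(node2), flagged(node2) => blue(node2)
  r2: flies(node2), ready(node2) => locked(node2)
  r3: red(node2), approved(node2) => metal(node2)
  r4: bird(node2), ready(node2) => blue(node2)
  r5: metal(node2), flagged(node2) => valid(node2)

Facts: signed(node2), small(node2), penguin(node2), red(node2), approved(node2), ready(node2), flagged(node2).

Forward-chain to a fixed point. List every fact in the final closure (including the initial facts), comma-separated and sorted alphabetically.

Round 1 fires r3, giving metal(node2).
Round 2 fires r1, r5, giving blue(node2), valid(node2).

approved(node2), blue(node2), flagged(node2), metal(node2), penguin(node2), ready(node2), red(node2), signed(node2), small(node2), valid(node2)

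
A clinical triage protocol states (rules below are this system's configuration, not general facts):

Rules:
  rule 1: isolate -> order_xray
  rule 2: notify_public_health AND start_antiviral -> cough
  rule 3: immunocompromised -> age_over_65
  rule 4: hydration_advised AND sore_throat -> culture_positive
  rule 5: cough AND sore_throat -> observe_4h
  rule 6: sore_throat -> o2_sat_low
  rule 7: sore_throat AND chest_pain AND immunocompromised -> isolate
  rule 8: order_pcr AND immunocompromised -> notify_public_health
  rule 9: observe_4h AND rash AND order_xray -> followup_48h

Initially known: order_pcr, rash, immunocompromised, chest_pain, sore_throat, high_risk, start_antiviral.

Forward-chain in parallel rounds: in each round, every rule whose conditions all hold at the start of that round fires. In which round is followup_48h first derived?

4

Round 1 fires rule 3, rule 6, rule 7, rule 8, giving age_over_65, o2_sat_low, isolate, notify_public_health.
Round 2 fires rule 1, rule 2, giving order_xray, cough.
Round 3 fires rule 5, giving observe_4h.
Round 4 fires rule 9, giving followup_48h.
followup_48h first appears in round 4.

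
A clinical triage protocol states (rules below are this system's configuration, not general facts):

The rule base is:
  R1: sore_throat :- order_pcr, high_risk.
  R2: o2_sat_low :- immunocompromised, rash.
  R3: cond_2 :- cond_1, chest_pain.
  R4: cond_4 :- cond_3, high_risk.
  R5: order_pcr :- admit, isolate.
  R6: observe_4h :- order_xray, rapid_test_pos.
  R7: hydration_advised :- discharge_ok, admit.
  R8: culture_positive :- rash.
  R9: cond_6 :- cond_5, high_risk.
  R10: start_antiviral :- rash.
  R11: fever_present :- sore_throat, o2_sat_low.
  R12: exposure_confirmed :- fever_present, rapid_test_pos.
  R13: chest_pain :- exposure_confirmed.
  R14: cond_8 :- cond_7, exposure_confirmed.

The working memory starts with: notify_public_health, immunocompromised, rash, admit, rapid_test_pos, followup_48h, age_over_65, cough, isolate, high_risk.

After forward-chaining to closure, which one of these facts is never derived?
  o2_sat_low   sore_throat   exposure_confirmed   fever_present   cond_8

cond_8

Round 1 fires R2, R5, R8, R10, giving o2_sat_low, order_pcr, culture_positive, start_antiviral.
Round 2 fires R1, giving sore_throat.
Round 3 fires R11, giving fever_present.
Round 4 fires R12, giving exposure_confirmed.
Round 5 fires R13, giving chest_pain.
Derived: fever_present (round 3), sore_throat (round 2), o2_sat_low (round 1), exposure_confirmed (round 4). cond_8 never appears in any round.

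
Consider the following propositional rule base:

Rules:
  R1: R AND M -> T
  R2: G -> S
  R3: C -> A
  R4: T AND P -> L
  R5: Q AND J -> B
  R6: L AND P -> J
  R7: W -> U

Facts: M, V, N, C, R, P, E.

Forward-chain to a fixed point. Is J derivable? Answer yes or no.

yes

Round 1 — R1, R3, derive T, A.
Round 2 — R4, derive L.
Round 3 — R6, derive J.
J appears in round 3, so it is derivable.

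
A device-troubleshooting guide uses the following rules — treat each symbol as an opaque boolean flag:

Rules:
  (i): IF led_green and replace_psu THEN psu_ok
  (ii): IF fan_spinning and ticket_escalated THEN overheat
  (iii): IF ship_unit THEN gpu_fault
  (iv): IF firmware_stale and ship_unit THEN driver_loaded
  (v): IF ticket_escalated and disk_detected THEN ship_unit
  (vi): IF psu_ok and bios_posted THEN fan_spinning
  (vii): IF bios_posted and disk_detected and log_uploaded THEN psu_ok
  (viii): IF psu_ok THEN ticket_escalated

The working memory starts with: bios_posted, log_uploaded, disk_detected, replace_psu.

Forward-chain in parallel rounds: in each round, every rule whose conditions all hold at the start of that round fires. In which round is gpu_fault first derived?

Round 1 fires (vii), giving psu_ok.
Round 2 fires (vi), (viii), giving fan_spinning, ticket_escalated.
Round 3 fires (ii), (v), giving overheat, ship_unit.
Round 4 fires (iii), giving gpu_fault.
gpu_fault first appears in round 4.

4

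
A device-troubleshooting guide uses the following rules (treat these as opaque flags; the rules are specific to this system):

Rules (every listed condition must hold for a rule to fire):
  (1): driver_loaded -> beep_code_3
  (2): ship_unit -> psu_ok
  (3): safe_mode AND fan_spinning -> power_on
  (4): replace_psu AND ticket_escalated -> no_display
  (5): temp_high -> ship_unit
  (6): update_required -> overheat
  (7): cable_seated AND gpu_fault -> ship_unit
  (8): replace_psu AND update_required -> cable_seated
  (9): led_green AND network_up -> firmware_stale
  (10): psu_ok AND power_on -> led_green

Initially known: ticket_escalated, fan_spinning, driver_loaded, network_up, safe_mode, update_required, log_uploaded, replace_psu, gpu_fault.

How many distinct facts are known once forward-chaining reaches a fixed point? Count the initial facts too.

Round 1 fires (1), (3), (4), (6), (8), giving beep_code_3, power_on, no_display, overheat, cable_seated.
Round 2 fires (7), giving ship_unit.
Round 3 fires (2), giving psu_ok.
Round 4 fires (10), giving led_green.
Round 5 fires (9), giving firmware_stale.
Closure: {beep_code_3, cable_seated, driver_loaded, fan_spinning, firmware_stale, gpu_fault, led_green, log_uploaded, network_up, no_display, overheat, power_on, psu_ok, replace_psu, safe_mode, ship_unit, ticket_escalated, update_required} — 18 facts.

18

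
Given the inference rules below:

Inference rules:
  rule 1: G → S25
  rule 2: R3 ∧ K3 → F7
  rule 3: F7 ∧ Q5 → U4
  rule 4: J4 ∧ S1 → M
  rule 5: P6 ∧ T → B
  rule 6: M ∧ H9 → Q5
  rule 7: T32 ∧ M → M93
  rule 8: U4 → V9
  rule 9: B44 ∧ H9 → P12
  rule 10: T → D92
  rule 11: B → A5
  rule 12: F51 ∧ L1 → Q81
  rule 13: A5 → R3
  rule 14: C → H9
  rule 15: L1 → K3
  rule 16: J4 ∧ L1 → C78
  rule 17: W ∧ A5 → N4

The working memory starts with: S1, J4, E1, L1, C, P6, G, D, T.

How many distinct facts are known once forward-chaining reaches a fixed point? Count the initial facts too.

Round 1: rule 1 [G → S25]; rule 4 [J4 ∧ S1 → M]; rule 5 [P6 ∧ T → B]; rule 10 [T → D92]; rule 14 [C → H9]; rule 15 [L1 → K3]; rule 16 [J4 ∧ L1 → C78]. New: S25, M, B, D92, H9, K3, C78.
Round 2: rule 6 [M ∧ H9 → Q5]; rule 11 [B → A5]. New: Q5, A5.
Round 3: rule 13 [A5 → R3]. New: R3.
Round 4: rule 2 [R3 ∧ K3 → F7]. New: F7.
Round 5: rule 3 [F7 ∧ Q5 → U4]. New: U4.
Round 6: rule 8 [U4 → V9]. New: V9.
Closure: {A5, B, C, C78, D, D92, E1, F7, G, H9, J4, K3, L1, M, P6, Q5, R3, S1, S25, T, U4, V9} — 22 facts.

22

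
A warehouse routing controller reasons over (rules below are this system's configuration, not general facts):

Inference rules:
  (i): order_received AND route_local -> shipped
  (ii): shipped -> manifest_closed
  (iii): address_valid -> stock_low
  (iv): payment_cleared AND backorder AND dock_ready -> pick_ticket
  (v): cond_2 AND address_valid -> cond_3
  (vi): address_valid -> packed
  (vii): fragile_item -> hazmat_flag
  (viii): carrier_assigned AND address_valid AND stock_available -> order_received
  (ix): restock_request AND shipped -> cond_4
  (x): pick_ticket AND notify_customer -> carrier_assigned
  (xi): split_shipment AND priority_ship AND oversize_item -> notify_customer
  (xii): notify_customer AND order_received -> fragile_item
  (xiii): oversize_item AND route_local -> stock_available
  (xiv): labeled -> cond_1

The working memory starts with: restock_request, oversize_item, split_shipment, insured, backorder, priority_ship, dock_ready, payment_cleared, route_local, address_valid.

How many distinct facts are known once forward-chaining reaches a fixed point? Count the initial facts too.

Round 1: (iii) [address_valid -> stock_low]; (iv) [payment_cleared AND backorder AND dock_ready -> pick_ticket]; (vi) [address_valid -> packed]; (xi) [split_shipment AND priority_ship AND oversize_item -> notify_customer]; (xiii) [oversize_item AND route_local -> stock_available]. Adds stock_low, pick_ticket, packed, notify_customer, stock_available.
Round 2: (x) [pick_ticket AND notify_customer -> carrier_assigned]. Adds carrier_assigned.
Round 3: (viii) [carrier_assigned AND address_valid AND stock_available -> order_received]. Adds order_received.
Round 4: (i) [order_received AND route_local -> shipped]; (xii) [notify_customer AND order_received -> fragile_item]. Adds shipped, fragile_item.
Round 5: (ii) [shipped -> manifest_closed]; (vii) [fragile_item -> hazmat_flag]; (ix) [restock_request AND shipped -> cond_4]. Adds manifest_closed, hazmat_flag, cond_4.
Closure: {address_valid, backorder, carrier_assigned, cond_4, dock_ready, fragile_item, hazmat_flag, insured, manifest_closed, notify_customer, order_received, oversize_item, packed, payment_cleared, pick_ticket, priority_ship, restock_request, route_local, shipped, split_shipment, stock_available, stock_low} — 22 facts.

22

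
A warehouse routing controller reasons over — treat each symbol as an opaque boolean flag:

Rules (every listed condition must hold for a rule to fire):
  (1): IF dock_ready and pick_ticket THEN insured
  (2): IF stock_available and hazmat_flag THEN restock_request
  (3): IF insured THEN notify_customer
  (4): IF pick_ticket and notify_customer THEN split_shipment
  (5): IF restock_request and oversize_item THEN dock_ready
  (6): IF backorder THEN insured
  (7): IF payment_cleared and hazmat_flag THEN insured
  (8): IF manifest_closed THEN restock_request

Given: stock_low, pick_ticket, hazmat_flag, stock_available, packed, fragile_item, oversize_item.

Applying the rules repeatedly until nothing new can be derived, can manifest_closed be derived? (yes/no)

Round 1: (2) [IF stock_available and hazmat_flag THEN restock_request]. New: restock_request.
Round 2: (5) [IF restock_request and oversize_item THEN dock_ready]. New: dock_ready.
Round 3: (1) [IF dock_ready and pick_ticket THEN insured]. New: insured.
Round 4: (3) [IF insured THEN notify_customer]. New: notify_customer.
Round 5: (4) [IF pick_ticket and notify_customer THEN split_shipment]. New: split_shipment.
Fixed point reached. No rule has manifest_closed as a consequent, and it is not given.

no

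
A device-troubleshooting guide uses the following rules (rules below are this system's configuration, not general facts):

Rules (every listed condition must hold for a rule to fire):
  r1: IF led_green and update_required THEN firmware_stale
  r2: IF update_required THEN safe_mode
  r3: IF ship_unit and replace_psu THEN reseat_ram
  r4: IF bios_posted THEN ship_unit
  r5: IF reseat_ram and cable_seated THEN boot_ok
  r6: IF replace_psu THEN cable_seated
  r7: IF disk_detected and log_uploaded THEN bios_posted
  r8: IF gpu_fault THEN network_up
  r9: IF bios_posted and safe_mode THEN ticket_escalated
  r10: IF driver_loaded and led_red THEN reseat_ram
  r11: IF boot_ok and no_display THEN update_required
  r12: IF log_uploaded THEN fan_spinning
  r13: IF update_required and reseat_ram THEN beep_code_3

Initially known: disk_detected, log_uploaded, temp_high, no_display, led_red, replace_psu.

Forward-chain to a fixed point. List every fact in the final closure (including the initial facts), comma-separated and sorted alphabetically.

Round 1: r6 [IF replace_psu THEN cable_seated]; r7 [IF disk_detected and log_uploaded THEN bios_posted]; r12 [IF log_uploaded THEN fan_spinning]. Adds cable_seated, bios_posted, fan_spinning.
Round 2: r4 [IF bios_posted THEN ship_unit]. Adds ship_unit.
Round 3: r3 [IF ship_unit and replace_psu THEN reseat_ram]. Adds reseat_ram.
Round 4: r5 [IF reseat_ram and cable_seated THEN boot_ok]. Adds boot_ok.
Round 5: r11 [IF boot_ok and no_display THEN update_required]. Adds update_required.
Round 6: r2 [IF update_required THEN safe_mode]; r13 [IF update_required and reseat_ram THEN beep_code_3]. Adds safe_mode, beep_code_3.
Round 7: r9 [IF bios_posted and safe_mode THEN ticket_escalated]. Adds ticket_escalated.

beep_code_3, bios_posted, boot_ok, cable_seated, disk_detected, fan_spinning, led_red, log_uploaded, no_display, replace_psu, reseat_ram, safe_mode, ship_unit, temp_high, ticket_escalated, update_required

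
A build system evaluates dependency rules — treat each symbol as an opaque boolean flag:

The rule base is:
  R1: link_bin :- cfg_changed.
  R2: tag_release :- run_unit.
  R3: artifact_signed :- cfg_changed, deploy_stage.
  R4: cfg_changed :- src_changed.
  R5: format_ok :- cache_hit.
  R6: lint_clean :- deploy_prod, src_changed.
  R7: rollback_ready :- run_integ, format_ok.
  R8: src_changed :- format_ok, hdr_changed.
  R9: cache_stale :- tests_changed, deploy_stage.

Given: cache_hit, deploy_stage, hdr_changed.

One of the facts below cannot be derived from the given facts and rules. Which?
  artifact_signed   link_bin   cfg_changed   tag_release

tag_release

[1] R5 [format_ok :- cache_hit.]. ⇒ new: format_ok.
[2] R8 [src_changed :- format_ok, hdr_changed.]. ⇒ new: src_changed.
[3] R4 [cfg_changed :- src_changed.]. ⇒ new: cfg_changed.
[4] R1 [link_bin :- cfg_changed.]; R3 [artifact_signed :- cfg_changed, deploy_stage.]. ⇒ new: link_bin, artifact_signed.
Derived: cfg_changed (round 3), artifact_signed (round 4), link_bin (round 4). tag_release never appears in any round.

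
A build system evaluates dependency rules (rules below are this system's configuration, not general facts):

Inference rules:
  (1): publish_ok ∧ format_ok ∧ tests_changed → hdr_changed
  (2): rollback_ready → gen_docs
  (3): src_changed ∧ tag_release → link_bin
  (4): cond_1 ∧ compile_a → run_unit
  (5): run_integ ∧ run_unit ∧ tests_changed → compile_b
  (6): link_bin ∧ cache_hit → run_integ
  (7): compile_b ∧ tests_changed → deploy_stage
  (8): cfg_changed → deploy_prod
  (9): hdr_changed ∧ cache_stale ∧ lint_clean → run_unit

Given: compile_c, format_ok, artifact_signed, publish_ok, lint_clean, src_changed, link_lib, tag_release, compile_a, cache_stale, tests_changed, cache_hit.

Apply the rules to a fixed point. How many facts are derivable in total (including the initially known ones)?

18

Round 1 fires (1), (3), giving hdr_changed, link_bin.
Round 2 fires (6), (9), giving run_integ, run_unit.
Round 3 fires (5), giving compile_b.
Round 4 fires (7), giving deploy_stage.
Closure: {artifact_signed, cache_hit, cache_stale, compile_a, compile_b, compile_c, deploy_stage, format_ok, hdr_changed, link_bin, link_lib, lint_clean, publish_ok, run_integ, run_unit, src_changed, tag_release, tests_changed} — 18 facts.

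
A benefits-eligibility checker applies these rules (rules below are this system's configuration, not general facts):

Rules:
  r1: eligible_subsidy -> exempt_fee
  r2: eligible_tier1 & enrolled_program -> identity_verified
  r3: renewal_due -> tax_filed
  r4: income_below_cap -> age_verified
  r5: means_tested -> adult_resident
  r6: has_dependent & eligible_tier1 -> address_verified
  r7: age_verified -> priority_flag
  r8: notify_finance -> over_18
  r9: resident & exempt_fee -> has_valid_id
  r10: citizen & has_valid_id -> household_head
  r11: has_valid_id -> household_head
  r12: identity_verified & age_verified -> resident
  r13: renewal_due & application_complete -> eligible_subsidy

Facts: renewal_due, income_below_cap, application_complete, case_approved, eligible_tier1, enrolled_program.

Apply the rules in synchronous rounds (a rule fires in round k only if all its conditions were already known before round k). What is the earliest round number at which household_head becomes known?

Round 1: r2 [eligible_tier1 & enrolled_program -> identity_verified]; r3 [renewal_due -> tax_filed]; r4 [income_below_cap -> age_verified]; r13 [renewal_due & application_complete -> eligible_subsidy]. New: identity_verified, tax_filed, age_verified, eligible_subsidy.
Round 2: r1 [eligible_subsidy -> exempt_fee]; r7 [age_verified -> priority_flag]; r12 [identity_verified & age_verified -> resident]. New: exempt_fee, priority_flag, resident.
Round 3: r9 [resident & exempt_fee -> has_valid_id]. New: has_valid_id.
Round 4: r11 [has_valid_id -> household_head]. New: household_head.
household_head first appears in round 4.

4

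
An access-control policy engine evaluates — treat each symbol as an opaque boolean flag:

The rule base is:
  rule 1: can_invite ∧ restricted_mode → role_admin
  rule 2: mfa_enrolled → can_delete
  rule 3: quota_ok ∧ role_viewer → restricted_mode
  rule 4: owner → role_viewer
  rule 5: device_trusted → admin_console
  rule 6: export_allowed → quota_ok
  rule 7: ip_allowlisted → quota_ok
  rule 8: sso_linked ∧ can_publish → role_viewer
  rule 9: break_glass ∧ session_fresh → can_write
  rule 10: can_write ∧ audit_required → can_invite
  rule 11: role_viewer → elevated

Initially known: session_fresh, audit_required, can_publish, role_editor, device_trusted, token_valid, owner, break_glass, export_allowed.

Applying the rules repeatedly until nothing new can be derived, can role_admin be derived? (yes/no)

yes

Round 1 fires rule 4, rule 5, rule 6, rule 9, giving role_viewer, admin_console, quota_ok, can_write.
Round 2 fires rule 3, rule 10, rule 11, giving restricted_mode, can_invite, elevated.
Round 3 fires rule 1, giving role_admin.
role_admin appears in round 3, so it is derivable.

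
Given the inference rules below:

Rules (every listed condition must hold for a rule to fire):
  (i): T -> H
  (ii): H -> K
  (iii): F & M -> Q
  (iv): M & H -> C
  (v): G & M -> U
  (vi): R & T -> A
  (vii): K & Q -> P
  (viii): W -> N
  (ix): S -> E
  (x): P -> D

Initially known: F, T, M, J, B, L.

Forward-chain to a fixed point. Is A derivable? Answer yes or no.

no

Round 1 — (i), (iii), derive H, Q.
Round 2 — (ii), (iv), derive K, C.
Round 3 — (vii), derive P.
Round 4 — (x), derive D.
Fixed point reached. A is concluded only by (vi); (vi) needs R (never derived).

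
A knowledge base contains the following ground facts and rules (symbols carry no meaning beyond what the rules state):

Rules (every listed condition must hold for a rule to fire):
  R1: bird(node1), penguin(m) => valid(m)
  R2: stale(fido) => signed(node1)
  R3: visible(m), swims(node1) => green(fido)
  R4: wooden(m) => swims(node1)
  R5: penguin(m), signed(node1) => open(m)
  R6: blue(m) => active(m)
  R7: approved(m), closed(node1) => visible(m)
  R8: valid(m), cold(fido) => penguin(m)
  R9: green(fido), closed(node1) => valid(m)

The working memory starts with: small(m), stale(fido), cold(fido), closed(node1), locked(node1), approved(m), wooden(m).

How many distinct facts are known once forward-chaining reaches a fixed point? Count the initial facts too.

14

Round 1: R2 [stale(fido) => signed(node1)]; R4 [wooden(m) => swims(node1)]; R7 [approved(m), closed(node1) => visible(m)]. Adds signed(node1), swims(node1), visible(m).
Round 2: R3 [visible(m), swims(node1) => green(fido)]. Adds green(fido).
Round 3: R9 [green(fido), closed(node1) => valid(m)]. Adds valid(m).
Round 4: R8 [valid(m), cold(fido) => penguin(m)]. Adds penguin(m).
Round 5: R5 [penguin(m), signed(node1) => open(m)]. Adds open(m).
Closure: {approved(m), closed(node1), cold(fido), green(fido), locked(node1), open(m), penguin(m), signed(node1), small(m), stale(fido), swims(node1), valid(m), visible(m), wooden(m)} — 14 facts.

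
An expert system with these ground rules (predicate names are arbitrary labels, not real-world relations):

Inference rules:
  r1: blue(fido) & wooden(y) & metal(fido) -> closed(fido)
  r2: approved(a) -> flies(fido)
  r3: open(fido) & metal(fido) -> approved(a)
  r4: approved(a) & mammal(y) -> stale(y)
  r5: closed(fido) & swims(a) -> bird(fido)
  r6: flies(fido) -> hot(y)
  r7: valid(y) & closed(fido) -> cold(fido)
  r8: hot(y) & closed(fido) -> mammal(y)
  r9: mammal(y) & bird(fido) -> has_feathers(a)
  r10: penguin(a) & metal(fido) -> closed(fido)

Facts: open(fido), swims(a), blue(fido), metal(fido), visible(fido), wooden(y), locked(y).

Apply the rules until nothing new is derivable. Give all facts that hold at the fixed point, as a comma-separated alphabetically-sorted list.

approved(a), bird(fido), blue(fido), closed(fido), flies(fido), has_feathers(a), hot(y), locked(y), mammal(y), metal(fido), open(fido), stale(y), swims(a), visible(fido), wooden(y)

Round 1: r1 [blue(fido) & wooden(y) & metal(fido) -> closed(fido)]; r3 [open(fido) & metal(fido) -> approved(a)]. New: closed(fido), approved(a).
Round 2: r2 [approved(a) -> flies(fido)]; r5 [closed(fido) & swims(a) -> bird(fido)]. New: flies(fido), bird(fido).
Round 3: r6 [flies(fido) -> hot(y)]. New: hot(y).
Round 4: r8 [hot(y) & closed(fido) -> mammal(y)]. New: mammal(y).
Round 5: r4 [approved(a) & mammal(y) -> stale(y)]; r9 [mammal(y) & bird(fido) -> has_feathers(a)]. New: stale(y), has_feathers(a).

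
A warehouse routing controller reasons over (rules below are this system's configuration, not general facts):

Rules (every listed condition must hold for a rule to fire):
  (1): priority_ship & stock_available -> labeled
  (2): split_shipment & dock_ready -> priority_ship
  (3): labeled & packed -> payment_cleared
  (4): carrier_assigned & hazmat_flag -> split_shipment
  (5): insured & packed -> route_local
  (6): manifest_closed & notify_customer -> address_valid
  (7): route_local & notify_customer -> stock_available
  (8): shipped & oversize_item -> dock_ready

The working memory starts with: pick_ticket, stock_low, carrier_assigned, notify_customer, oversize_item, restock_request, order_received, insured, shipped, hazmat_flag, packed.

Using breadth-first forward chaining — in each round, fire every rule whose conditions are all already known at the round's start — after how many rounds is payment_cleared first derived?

4

[1] (4) [carrier_assigned & hazmat_flag -> split_shipment]; (5) [insured & packed -> route_local]; (8) [shipped & oversize_item -> dock_ready]. ⇒ new: split_shipment, route_local, dock_ready.
[2] (2) [split_shipment & dock_ready -> priority_ship]; (7) [route_local & notify_customer -> stock_available]. ⇒ new: priority_ship, stock_available.
[3] (1) [priority_ship & stock_available -> labeled]. ⇒ new: labeled.
[4] (3) [labeled & packed -> payment_cleared]. ⇒ new: payment_cleared.
payment_cleared first appears in round 4.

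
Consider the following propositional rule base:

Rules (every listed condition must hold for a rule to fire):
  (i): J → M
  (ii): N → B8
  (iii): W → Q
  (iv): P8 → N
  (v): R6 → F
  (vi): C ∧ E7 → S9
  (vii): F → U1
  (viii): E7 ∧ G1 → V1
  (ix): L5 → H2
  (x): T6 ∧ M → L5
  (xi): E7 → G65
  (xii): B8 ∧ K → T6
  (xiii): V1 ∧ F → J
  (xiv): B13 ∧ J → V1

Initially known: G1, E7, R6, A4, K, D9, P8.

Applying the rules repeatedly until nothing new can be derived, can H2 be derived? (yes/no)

yes

[1] (iv) [P8 → N]; (v) [R6 → F]; (viii) [E7 ∧ G1 → V1]; (xi) [E7 → G65]. ⇒ new: N, F, V1, G65.
[2] (ii) [N → B8]; (vii) [F → U1]; (xiii) [V1 ∧ F → J]. ⇒ new: B8, U1, J.
[3] (i) [J → M]; (xii) [B8 ∧ K → T6]. ⇒ new: M, T6.
[4] (x) [T6 ∧ M → L5]. ⇒ new: L5.
[5] (ix) [L5 → H2]. ⇒ new: H2.
H2 appears in round 5, so it is derivable.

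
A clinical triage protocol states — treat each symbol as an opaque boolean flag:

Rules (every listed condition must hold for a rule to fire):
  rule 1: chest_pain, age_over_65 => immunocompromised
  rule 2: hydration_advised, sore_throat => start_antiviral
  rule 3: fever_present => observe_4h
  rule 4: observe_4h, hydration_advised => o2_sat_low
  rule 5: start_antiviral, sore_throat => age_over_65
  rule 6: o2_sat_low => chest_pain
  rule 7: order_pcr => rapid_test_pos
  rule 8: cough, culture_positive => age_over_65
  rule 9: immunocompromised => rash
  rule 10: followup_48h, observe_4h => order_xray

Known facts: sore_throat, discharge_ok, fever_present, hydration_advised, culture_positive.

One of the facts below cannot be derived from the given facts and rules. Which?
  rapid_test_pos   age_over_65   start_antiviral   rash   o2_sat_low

Round 1: rule 2 [hydration_advised, sore_throat => start_antiviral]; rule 3 [fever_present => observe_4h]. Adds start_antiviral, observe_4h.
Round 2: rule 4 [observe_4h, hydration_advised => o2_sat_low]; rule 5 [start_antiviral, sore_throat => age_over_65]. Adds o2_sat_low, age_over_65.
Round 3: rule 6 [o2_sat_low => chest_pain]. Adds chest_pain.
Round 4: rule 1 [chest_pain, age_over_65 => immunocompromised]. Adds immunocompromised.
Round 5: rule 9 [immunocompromised => rash]. Adds rash.
Derived: start_antiviral (round 1), rash (round 5), o2_sat_low (round 2), age_over_65 (round 2). rapid_test_pos never appears in any round.

rapid_test_pos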